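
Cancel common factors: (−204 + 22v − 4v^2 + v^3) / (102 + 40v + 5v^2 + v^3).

(−6 + v)/(3 + v)

Apply the Euclidean algorithm:
  v^3 − 4v^2 + 22v − 204 = (v^3 + 5v^2 + 40v + 102) + (−9v^2 − 18v − 306)
  v^3 + 5v^2 + 40v + 102 = (−(1/9)v − 1/3)(−9v^2 − 18v − 306) + (0)
Last nonzero remainder: −9v^2 − 18v − 306. Dividing through by −9 gives the monic gcd v^2 + 2v + 34.
Cancel v^2 + 2v + 34 from numerator and denominator to get the reduced form.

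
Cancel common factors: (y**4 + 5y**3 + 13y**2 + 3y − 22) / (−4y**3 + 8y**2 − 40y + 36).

(−y**3 − 6y**2 − 19y − 22)/(4y**2 − 4y + 36)

By polynomial division,
  y**4 + 5y**3 + 13y**2 + 3y − 22 = (−(1/4)y − 7/4)(−4y**3 + 8y**2 − 40y + 36) + (17y**2 − 58y + 41)
  −4y**3 + 8y**2 − 40y + 36 = (−(4/17)y − 96/289)(17y**2 − 58y + 41) + (−(14340/289)y + 14340/289)
  17y**2 − 58y + 41 = (−(4913/14340)y + 11849/14340)(−(14340/289)y + 14340/289) + (0)
Last nonzero remainder: −(14340/289)y + 14340/289. Dividing through by −14340/289 gives the monic gcd y − 1.
Cancel y − 1 from numerator and denominator to get the reduced form.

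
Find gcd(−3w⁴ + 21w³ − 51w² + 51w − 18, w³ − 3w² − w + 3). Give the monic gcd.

By polynomial division,
  −3w⁴ + 21w³ − 51w² + 51w − 18 = (−3w + 12)(w³ − 3w² − w + 3) + (−18w² + 72w − 54)
  w³ − 3w² − w + 3 = (−(1/18)w − 1/18)(−18w² + 72w − 54) + (0)
Last nonzero remainder: −18w² + 72w − 54. Dividing through by −18 gives the monic gcd w² − 4w + 3.

w² − 4w + 3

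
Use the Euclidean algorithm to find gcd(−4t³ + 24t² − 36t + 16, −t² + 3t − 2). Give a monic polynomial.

t − 1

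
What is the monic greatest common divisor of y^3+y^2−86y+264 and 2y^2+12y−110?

Apply the Euclidean algorithm:
  y^3+y^2−86y+264 = ((1/2)y−5/2)(2y^2+12y−110) + (−y−11)
  2y^2+12y−110 = (−2y+10)(−y−11) + (0)
Last nonzero remainder: −y−11. Dividing through by −1 gives the monic gcd y+11.

y+11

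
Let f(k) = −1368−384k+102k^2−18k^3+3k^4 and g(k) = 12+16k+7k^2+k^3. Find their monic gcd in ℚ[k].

2+k

Euclidean algorithm in ℚ[k]:
  3k^4−18k^3+102k^2−384k−1368 = (3k−39)(k^3+7k^2+16k+12) + (327k^2+204k−900)
  k^3+7k^2+16k+12 = ((1/327)k+695/35643)(327k^2+204k−900) + ((175536/11881)k+351072/11881)
  327k^2+204k−900 = ((1295029/58512)k−297025/9752)((175536/11881)k+351072/11881) + (0)
Last nonzero remainder: (175536/11881)k+351072/11881. Dividing through by 175536/11881 gives the monic gcd k+2.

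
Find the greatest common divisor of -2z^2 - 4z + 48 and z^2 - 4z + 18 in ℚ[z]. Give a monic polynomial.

By polynomial division,
  -2z^2 - 4z + 48 = (-2)(z^2 - 4z + 18) + (-12z + 84)
  z^2 - 4z + 18 = (-(1/12)z - 1/4)(-12z + 84) + (39)
  -12z + 84 = (-(4/13)z + 28/13)(39) + (0)
The last nonzero remainder is the constant 39, so the polynomials are coprime and gcd = 1.

1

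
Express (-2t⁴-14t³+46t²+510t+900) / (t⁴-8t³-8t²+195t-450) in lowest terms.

By polynomial division,
  -2t⁴-14t³+46t²+510t+900 = (-2)(t⁴-8t³-8t²+195t-450) + (-30t³+30t²+900t)
  t⁴-8t³-8t²+195t-450 = (-(1/30)t+7/30)(-30t³+30t²+900t) + (15t²-15t-450)
  -30t³+30t²+900t = (-2t)(15t²-15t-450) + (0)
Last nonzero remainder: 15t²-15t-450. Dividing through by 15 gives the monic gcd t²-t-30.
Cancel t²-t-30 from numerator and denominator to get the reduced form.

(-2t²-16t-30)/(t²-7t+15)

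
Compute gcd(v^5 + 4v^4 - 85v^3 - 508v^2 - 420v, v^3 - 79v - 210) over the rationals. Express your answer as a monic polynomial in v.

By polynomial division,
  v^5 + 4v^4 - 85v^3 - 508v^2 - 420v = (v^2 + 4v - 6)(v^3 - 79v - 210) + (18v^2 - 54v - 1260)
  v^3 - 79v - 210 = ((1/18)v + 1/6)(18v^2 - 54v - 1260) + (0)
Last nonzero remainder: 18v^2 - 54v - 1260. Dividing through by 18 gives the monic gcd v^2 - 3v - 70.

v^2 - 3v - 70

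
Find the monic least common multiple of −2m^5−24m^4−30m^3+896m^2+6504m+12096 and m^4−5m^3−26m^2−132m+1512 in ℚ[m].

By polynomial division,
  −2m^5−24m^4−30m^3+896m^2+6504m+12096 = (−2m−34)(m^4−5m^3−26m^2−132m+1512) + (−252m^3−252m^2+5040m+63504)
  m^4−5m^3−26m^2−132m+1512 = (−(1/252)m+1/42)(−252m^3−252m^2+5040m+63504) + (0)
Last nonzero remainder: −252m^3−252m^2+5040m+63504. Dividing through by −252 gives the monic gcd m^3+m^2−20m−252.
Then lcm(f, g) = f·g / gcd(f, g); expanding and making the result monic gives the answer.

m^6+6m^5−57m^4−538m^3−564m^2+13464m+36288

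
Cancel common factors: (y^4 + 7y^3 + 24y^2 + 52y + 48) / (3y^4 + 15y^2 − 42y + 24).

(y^2 + 5y + 6)/(3y^2 − 6y + 3)

By polynomial division,
  y^4 + 7y^3 + 24y^2 + 52y + 48 = (1/3)(3y^4 + 15y^2 − 42y + 24) + (7y^3 + 19y^2 + 66y + 40)
  3y^4 + 15y^2 − 42y + 24 = ((3/7)y − 57/49)(7y^3 + 19y^2 + 66y + 40) + ((432/49)y^2 + (864/49)y + 3456/49)
  7y^3 + 19y^2 + 66y + 40 = ((343/432)y + 245/432)((432/49)y^2 + (864/49)y + 3456/49) + (0)
Last nonzero remainder: (432/49)y^2 + (864/49)y + 3456/49. Dividing through by 432/49 gives the monic gcd y^2 + 2y + 8.
Cancel y^2 + 2y + 8 from numerator and denominator to get the reduced form.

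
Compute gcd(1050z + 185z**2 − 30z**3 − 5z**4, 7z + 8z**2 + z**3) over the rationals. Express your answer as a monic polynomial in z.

Euclidean algorithm in ℚ[z]:
  −5z**4 − 30z**3 + 185z**2 + 1050z = (−5z + 10)(z**3 + 8z**2 + 7z) + (140z**2 + 980z)
  z**3 + 8z**2 + 7z = ((1/140)z + 1/140)(140z**2 + 980z) + (0)
Last nonzero remainder: 140z**2 + 980z. Dividing through by 140 gives the monic gcd z**2 + 7z.

7z + z**2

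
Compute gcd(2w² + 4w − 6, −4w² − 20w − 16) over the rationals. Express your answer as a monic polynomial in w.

1

Euclidean algorithm in ℚ[w]:
  2w² + 4w − 6 = (−1/2)(−4w² − 20w − 16) + (−6w − 14)
  −4w² − 20w − 16 = ((2/3)w + 16/9)(−6w − 14) + (80/9)
  −6w − 14 = (−(27/40)w − 63/40)(80/9) + (0)
The last nonzero remainder is the constant 80/9, so the polynomials are coprime and gcd = 1.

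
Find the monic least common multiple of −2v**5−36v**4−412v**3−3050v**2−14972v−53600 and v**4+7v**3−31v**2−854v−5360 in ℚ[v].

v**6+8v**5+26v**4−535v**3−7764v**2−48060v−268000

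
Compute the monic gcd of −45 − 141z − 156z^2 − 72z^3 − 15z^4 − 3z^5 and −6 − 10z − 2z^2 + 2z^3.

Repeated division with remainder:
  −3z^5 − 15z^4 − 72z^3 − 156z^2 − 141z − 45 = (−(3/2)z^2 − 9z − 105/2)(2z^3 − 2z^2 − 10z − 6) + (−360z^2 − 720z − 360)
  2z^3 − 2z^2 − 10z − 6 = (−(1/180)z + 1/60)(−360z^2 − 720z − 360) + (0)
Last nonzero remainder: −360z^2 − 720z − 360. Dividing through by −360 gives the monic gcd z^2 + 2z + 1.

1 + 2z + z^2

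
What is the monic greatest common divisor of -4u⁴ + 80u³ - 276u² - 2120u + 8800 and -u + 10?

Apply the Euclidean algorithm:
  -4u⁴ + 80u³ - 276u² - 2120u + 8800 = (4u³ - 40u² - 124u + 880)(-u + 10) + (0)
Last nonzero remainder: -u + 10. Dividing through by -1 gives the monic gcd u - 10.

u - 10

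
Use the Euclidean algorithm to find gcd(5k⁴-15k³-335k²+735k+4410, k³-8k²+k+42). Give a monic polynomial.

Euclidean algorithm in ℚ[k]:
  5k⁴-15k³-335k²+735k+4410 = (5k+25)(k³-8k²+k+42) + (-140k²+500k+3360)
  k³-8k²+k+42 = (-(1/140)k+31/980)(-140k²+500k+3360) + ((450/49)k-450/7)
  -140k²+500k+3360 = (-(686/45)k-784/15)((450/49)k-450/7) + (0)
Last nonzero remainder: (450/49)k-450/7. Dividing through by 450/49 gives the monic gcd k-7.

k-7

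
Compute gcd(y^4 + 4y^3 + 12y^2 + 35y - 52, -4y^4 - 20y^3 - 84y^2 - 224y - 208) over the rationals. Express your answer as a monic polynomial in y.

y^2 + y + 13

Apply the Euclidean algorithm:
  y^4 + 4y^3 + 12y^2 + 35y - 52 = (-1/4)(-4y^4 - 20y^3 - 84y^2 - 224y - 208) + (-y^3 - 9y^2 - 21y - 104)
  -4y^4 - 20y^3 - 84y^2 - 224y - 208 = (4y - 16)(-y^3 - 9y^2 - 21y - 104) + (-144y^2 - 144y - 1872)
  -y^3 - 9y^2 - 21y - 104 = ((1/144)y + 1/18)(-144y^2 - 144y - 1872) + (0)
Last nonzero remainder: -144y^2 - 144y - 1872. Dividing through by -144 gives the monic gcd y^2 + y + 13.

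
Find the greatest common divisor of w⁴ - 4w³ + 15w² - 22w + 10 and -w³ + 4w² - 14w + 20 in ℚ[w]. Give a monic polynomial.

Repeated division with remainder:
  w⁴ - 4w³ + 15w² - 22w + 10 = (-w)(-w³ + 4w² - 14w + 20) + (w² - 2w + 10)
  -w³ + 4w² - 14w + 20 = (-w + 2)(w² - 2w + 10) + (0)
The last nonzero remainder w² - 2w + 10 is already monic.

w² - 2w + 10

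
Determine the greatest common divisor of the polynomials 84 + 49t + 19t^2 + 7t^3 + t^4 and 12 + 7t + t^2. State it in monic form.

Apply the Euclidean algorithm:
  t^4 + 7t^3 + 19t^2 + 49t + 84 = (t^2 + 7)(t^2 + 7t + 12) + (0)
The last nonzero remainder t^2 + 7t + 12 is already monic.

12 + 7t + t^2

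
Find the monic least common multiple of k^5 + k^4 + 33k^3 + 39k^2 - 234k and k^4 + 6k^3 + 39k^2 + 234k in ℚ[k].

k^6 + 7k^5 + 39k^4 + 237k^3 - 1404k

Repeated division with remainder:
  k^5 + k^4 + 33k^3 + 39k^2 - 234k = (k - 5)(k^4 + 6k^3 + 39k^2 + 234k) + (24k^3 + 936k)
  k^4 + 6k^3 + 39k^2 + 234k = ((1/24)k + 1/4)(24k^3 + 936k) + (0)
Last nonzero remainder: 24k^3 + 936k. Dividing through by 24 gives the monic gcd k^3 + 39k.
Then lcm(f, g) = f·g / gcd(f, g); expanding and making the result monic gives the answer.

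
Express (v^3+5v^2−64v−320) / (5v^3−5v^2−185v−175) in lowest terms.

(v^2−64)/(5v^2−30v−35)

By polynomial division,
  v^3+5v^2−64v−320 = (1/5)(5v^3−5v^2−185v−175) + (6v^2−27v−285)
  5v^3−5v^2−185v−175 = ((5/6)v+35/12)(6v^2−27v−285) + ((525/4)v+2625/4)
  6v^2−27v−285 = ((8/175)v−76/175)((525/4)v+2625/4) + (0)
Last nonzero remainder: (525/4)v+2625/4. Dividing through by 525/4 gives the monic gcd v+5.
Cancel v+5 from numerator and denominator to get the reduced form.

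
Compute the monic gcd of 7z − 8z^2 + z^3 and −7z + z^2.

−7z + z^2

Euclidean algorithm in ℚ[z]:
  z^3 − 8z^2 + 7z = (z − 1)(z^2 − 7z) + (0)
The last nonzero remainder z^2 − 7z is already monic.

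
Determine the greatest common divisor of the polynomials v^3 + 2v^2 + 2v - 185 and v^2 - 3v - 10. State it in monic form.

v - 5

By polynomial division,
  v^3 + 2v^2 + 2v - 185 = (v + 5)(v^2 - 3v - 10) + (27v - 135)
  v^2 - 3v - 10 = ((1/27)v + 2/27)(27v - 135) + (0)
Last nonzero remainder: 27v - 135. Dividing through by 27 gives the monic gcd v - 5.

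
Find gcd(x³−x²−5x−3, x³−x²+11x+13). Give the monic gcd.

Repeated division with remainder:
  x³−x²−5x−3 = (x³−x²+11x+13) + (−16x−16)
  x³−x²+11x+13 = (−(1/16)x²+(1/8)x−13/16)(−16x−16) + (0)
Last nonzero remainder: −16x−16. Dividing through by −16 gives the monic gcd x+1.

x+1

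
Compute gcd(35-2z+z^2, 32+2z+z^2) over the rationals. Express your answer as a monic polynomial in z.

Repeated division with remainder:
  z^2-2z+35 = (z^2+2z+32) + (-4z+3)
  z^2+2z+32 = (-(1/4)z-11/16)(-4z+3) + (545/16)
  -4z+3 = (-(64/545)z+48/545)(545/16) + (0)
The last nonzero remainder is the constant 545/16, so the polynomials are coprime and gcd = 1.

1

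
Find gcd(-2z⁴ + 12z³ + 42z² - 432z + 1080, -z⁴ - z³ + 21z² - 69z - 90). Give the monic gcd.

z³ - 21z + 90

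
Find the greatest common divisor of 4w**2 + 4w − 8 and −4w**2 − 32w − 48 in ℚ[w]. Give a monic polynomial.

Repeated division with remainder:
  4w**2 + 4w − 8 = (−1)(−4w**2 − 32w − 48) + (−28w − 56)
  −4w**2 − 32w − 48 = ((1/7)w + 6/7)(−28w − 56) + (0)
Last nonzero remainder: −28w − 56. Dividing through by −28 gives the monic gcd w + 2.

w + 2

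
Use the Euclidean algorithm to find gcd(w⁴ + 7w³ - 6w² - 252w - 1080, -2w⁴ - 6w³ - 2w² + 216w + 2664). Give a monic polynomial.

Euclidean algorithm in ℚ[w]:
  w⁴ + 7w³ - 6w² - 252w - 1080 = (-1/2)(-2w⁴ - 6w³ - 2w² + 216w + 2664) + (4w³ - 7w² - 144w + 252)
  -2w⁴ - 6w³ - 2w² + 216w + 2664 = (-(1/2)w - 19/8)(4w³ - 7w² - 144w + 252) + (-(725/8)w² + 6525/2)
  4w³ - 7w² - 144w + 252 = (-(32/725)w + 56/725)(-(725/8)w² + 6525/2) + (0)
Last nonzero remainder: -(725/8)w² + 6525/2. Dividing through by -725/8 gives the monic gcd w² - 36.

w² - 36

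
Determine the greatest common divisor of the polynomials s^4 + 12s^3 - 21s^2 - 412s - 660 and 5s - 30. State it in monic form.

s - 6

Repeated division with remainder:
  s^4 + 12s^3 - 21s^2 - 412s - 660 = ((1/5)s^3 + (18/5)s^2 + (87/5)s + 22)(5s - 30) + (0)
Last nonzero remainder: 5s - 30. Dividing through by 5 gives the monic gcd s - 6.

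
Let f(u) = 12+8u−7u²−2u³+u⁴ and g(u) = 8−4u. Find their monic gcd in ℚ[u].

Apply the Euclidean algorithm:
  u⁴−2u³−7u²+8u+12 = (−(1/4)u³+(7/4)u+3/2)(−4u+8) + (0)
Last nonzero remainder: −4u+8. Dividing through by −4 gives the monic gcd u−2.

−2+u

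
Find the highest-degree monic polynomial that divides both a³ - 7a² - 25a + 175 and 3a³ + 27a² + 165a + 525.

Repeated division with remainder:
  a³ - 7a² - 25a + 175 = (1/3)(3a³ + 27a² + 165a + 525) + (-16a² - 80a)
  3a³ + 27a² + 165a + 525 = (-(3/16)a - 3/4)(-16a² - 80a) + (105a + 525)
  -16a² - 80a = (-(16/105)a)(105a + 525) + (0)
Last nonzero remainder: 105a + 525. Dividing through by 105 gives the monic gcd a + 5.

a + 5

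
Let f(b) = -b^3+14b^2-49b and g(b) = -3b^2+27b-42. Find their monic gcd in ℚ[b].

b-7

Euclidean algorithm in ℚ[b]:
  -b^3+14b^2-49b = ((1/3)b-5/3)(-3b^2+27b-42) + (10b-70)
  -3b^2+27b-42 = (-(3/10)b+3/5)(10b-70) + (0)
Last nonzero remainder: 10b-70. Dividing through by 10 gives the monic gcd b-7.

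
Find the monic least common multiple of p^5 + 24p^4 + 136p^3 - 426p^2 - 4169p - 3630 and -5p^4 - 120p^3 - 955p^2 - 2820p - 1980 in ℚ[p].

By polynomial division,
  p^5 + 24p^4 + 136p^3 - 426p^2 - 4169p - 3630 = (-(1/5)p)(-5p^4 - 120p^3 - 955p^2 - 2820p - 1980) + (-55p^3 - 990p^2 - 4565p - 3630)
  -5p^4 - 120p^3 - 955p^2 - 2820p - 1980 = ((1/11)p + 6/11)(-55p^3 - 990p^2 - 4565p - 3630) + (0)
Last nonzero remainder: -55p^3 - 990p^2 - 4565p - 3630. Dividing through by -55 gives the monic gcd p^3 + 18p^2 + 83p + 66.
Then lcm(f, g) = f·g / gcd(f, g); expanding and making the result monic gives the answer.

p^6 + 30p^5 + 280p^4 + 390p^3 - 6725p^2 - 28644p - 21780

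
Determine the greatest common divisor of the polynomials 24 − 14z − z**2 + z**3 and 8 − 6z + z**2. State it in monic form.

Repeated division with remainder:
  z**3 − z**2 − 14z + 24 = (z + 5)(z**2 − 6z + 8) + (8z − 16)
  z**2 − 6z + 8 = ((1/8)z − 1/2)(8z − 16) + (0)
Last nonzero remainder: 8z − 16. Dividing through by 8 gives the monic gcd z − 2.

−2 + z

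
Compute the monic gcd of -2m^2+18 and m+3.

m+3

Euclidean algorithm in ℚ[m]:
  -2m^2+18 = (-2m+6)(m+3) + (0)
The last nonzero remainder m+3 is already monic.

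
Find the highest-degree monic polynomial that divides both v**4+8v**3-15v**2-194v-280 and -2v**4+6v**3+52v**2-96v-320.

v**3+v**2-22v-40

Apply the Euclidean algorithm:
  v**4+8v**3-15v**2-194v-280 = (-1/2)(-2v**4+6v**3+52v**2-96v-320) + (11v**3+11v**2-242v-440)
  -2v**4+6v**3+52v**2-96v-320 = (-(2/11)v+8/11)(11v**3+11v**2-242v-440) + (0)
Last nonzero remainder: 11v**3+11v**2-242v-440. Dividing through by 11 gives the monic gcd v**3+v**2-22v-40.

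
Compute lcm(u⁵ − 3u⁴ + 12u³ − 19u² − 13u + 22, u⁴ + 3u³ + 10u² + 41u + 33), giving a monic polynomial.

Apply the Euclidean algorithm:
  u⁵ − 3u⁴ + 12u³ − 19u² − 13u + 22 = (u − 6)(u⁴ + 3u³ + 10u² + 41u + 33) + (20u³ + 200u + 220)
  u⁴ + 3u³ + 10u² + 41u + 33 = ((1/20)u + 3/20)(20u³ + 200u + 220) + (0)
Last nonzero remainder: 20u³ + 200u + 220. Dividing through by 20 gives the monic gcd u³ + 10u + 11.
Then lcm(f, g) = f·g / gcd(f, g); expanding and making the result monic gives the answer.

u⁶ + 3u⁴ + 17u³ − 70u² − 17u + 66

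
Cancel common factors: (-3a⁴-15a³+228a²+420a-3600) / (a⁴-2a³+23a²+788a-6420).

(-3a²-3a+60)/(a²-6a+107)

Euclidean algorithm in ℚ[a]:
  -3a⁴-15a³+228a²+420a-3600 = (-3)(a⁴-2a³+23a²+788a-6420) + (-21a³+297a²+2784a-22860)
  a⁴-2a³+23a²+788a-6420 = (-(1/21)a-85/147)(-21a³+297a²+2784a-22860) + ((16038/49)a²+(64152/49)a-962280/49)
  -21a³+297a²+2784a-22860 = (-(343/5346)a+6223/5346)((16038/49)a²+(64152/49)a-962280/49) + (0)
Last nonzero remainder: (16038/49)a²+(64152/49)a-962280/49. Dividing through by 16038/49 gives the monic gcd a²+4a-60.
Cancel a²+4a-60 from numerator and denominator to get the reduced form.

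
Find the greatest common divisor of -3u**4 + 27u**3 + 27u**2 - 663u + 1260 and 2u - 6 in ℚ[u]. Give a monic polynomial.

Euclidean algorithm in ℚ[u]:
  -3u**4 + 27u**3 + 27u**2 - 663u + 1260 = (-(3/2)u**3 + 9u**2 + (81/2)u - 210)(2u - 6) + (0)
Last nonzero remainder: 2u - 6. Dividing through by 2 gives the monic gcd u - 3.

u - 3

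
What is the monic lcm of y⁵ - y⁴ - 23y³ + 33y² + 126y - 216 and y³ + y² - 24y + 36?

y⁶ + 5y⁵ - 29y⁴ - 105y³ + 324y² + 540y - 1296

Apply the Euclidean algorithm:
  y⁵ - y⁴ - 23y³ + 33y² + 126y - 216 = (y² - 2y + 3)(y³ + y² - 24y + 36) + (-54y² + 270y - 324)
  y³ + y² - 24y + 36 = (-(1/54)y - 1/9)(-54y² + 270y - 324) + (0)
Last nonzero remainder: -54y² + 270y - 324. Dividing through by -54 gives the monic gcd y² - 5y + 6.
Then lcm(f, g) = f·g / gcd(f, g); expanding and making the result monic gives the answer.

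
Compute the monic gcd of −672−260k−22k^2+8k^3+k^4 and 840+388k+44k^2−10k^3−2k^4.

−84−22k+k^3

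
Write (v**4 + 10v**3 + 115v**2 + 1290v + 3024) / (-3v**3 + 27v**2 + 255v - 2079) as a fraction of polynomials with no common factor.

Repeated division with remainder:
  v**4 + 10v**3 + 115v**2 + 1290v + 3024 = (-(1/3)v - 19/3)(-3v**3 + 27v**2 + 255v - 2079) + (371v**2 + 2212v - 10143)
  -3v**3 + 27v**2 + 255v - 2079 = (-(3/371)v + 2379/19663)(371v**2 + 2212v - 10143) + (-(265860/2809)v - 2392740/2809)
  371v**2 + 2212v - 10143 = (-(148877/37980)v + 452249/37980)(-(265860/2809)v - 2392740/2809) + (0)
Last nonzero remainder: -(265860/2809)v - 2392740/2809. Dividing through by -265860/2809 gives the monic gcd v + 9.
Cancel v + 9 from numerator and denominator to get the reduced form.

(-v**3 - v**2 - 106v - 336)/(3v**2 - 54v + 231)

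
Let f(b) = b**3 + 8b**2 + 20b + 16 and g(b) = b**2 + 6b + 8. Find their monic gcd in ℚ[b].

By polynomial division,
  b**3 + 8b**2 + 20b + 16 = (b + 2)(b**2 + 6b + 8) + (0)
The last nonzero remainder b**2 + 6b + 8 is already monic.

b**2 + 6b + 8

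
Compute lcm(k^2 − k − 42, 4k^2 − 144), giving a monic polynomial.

Repeated division with remainder:
  k^2 − k − 42 = (1/4)(4k^2 − 144) + (−k − 6)
  4k^2 − 144 = (−4k + 24)(−k − 6) + (0)
Last nonzero remainder: −k − 6. Dividing through by −1 gives the monic gcd k + 6.
Then lcm(f, g) = f·g / gcd(f, g); expanding and making the result monic gives the answer.

k^3 − 7k^2 − 36k + 252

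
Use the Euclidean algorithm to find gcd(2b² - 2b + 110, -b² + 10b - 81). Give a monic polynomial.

Euclidean algorithm in ℚ[b]:
  2b² - 2b + 110 = (-2)(-b² + 10b - 81) + (18b - 52)
  -b² + 10b - 81 = (-(1/18)b + 32/81)(18b - 52) + (-4897/81)
  18b - 52 = (-(1458/4897)b + 4212/4897)(-4897/81) + (0)
The last nonzero remainder is the constant -4897/81, so the polynomials are coprime and gcd = 1.

1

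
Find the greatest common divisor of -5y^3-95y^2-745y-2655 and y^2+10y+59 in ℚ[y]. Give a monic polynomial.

y^2+10y+59

Apply the Euclidean algorithm:
  -5y^3-95y^2-745y-2655 = (-5y-45)(y^2+10y+59) + (0)
The last nonzero remainder y^2+10y+59 is already monic.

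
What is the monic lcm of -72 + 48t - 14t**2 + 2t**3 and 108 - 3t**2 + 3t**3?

Repeated division with remainder:
  2t**3 - 14t**2 + 48t - 72 = (2/3)(3t**3 - 3t**2 + 108) + (-12t**2 + 48t - 144)
  3t**3 - 3t**2 + 108 = (-(1/4)t - 3/4)(-12t**2 + 48t - 144) + (0)
Last nonzero remainder: -12t**2 + 48t - 144. Dividing through by -12 gives the monic gcd t**2 - 4t + 12.
Then lcm(f, g) = f·g / gcd(f, g); expanding and making the result monic gives the answer.

-108 + 36t + 3t**2 - 4t**3 + t**4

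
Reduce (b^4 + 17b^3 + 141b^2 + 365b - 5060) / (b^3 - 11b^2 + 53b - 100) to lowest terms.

By polynomial division,
  b^4 + 17b^3 + 141b^2 + 365b - 5060 = (b + 28)(b^3 - 11b^2 + 53b - 100) + (396b^2 - 1019b - 2260)
  b^3 - 11b^2 + 53b - 100 = ((1/396)b - 3337/156816)(396b^2 - 1019b - 2260) + ((5805805/156816)b - 5805805/39204)
  396b^2 - 1019b - 2260 = ((62099136/5805805)b + 17720208/1161161)((5805805/156816)b - 5805805/39204) + (0)
Last nonzero remainder: (5805805/156816)b - 5805805/39204. Dividing through by 5805805/156816 gives the monic gcd b - 4.
Cancel b - 4 from numerator and denominator to get the reduced form.

(b^3 + 21b^2 + 225b + 1265)/(b^2 - 7b + 25)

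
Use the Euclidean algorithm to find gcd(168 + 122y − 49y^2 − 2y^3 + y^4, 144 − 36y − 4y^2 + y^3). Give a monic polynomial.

24 − 10y + y^2

Apply the Euclidean algorithm:
  y^4 − 2y^3 − 49y^2 + 122y + 168 = (y + 2)(y^3 − 4y^2 − 36y + 144) + (−5y^2 + 50y − 120)
  y^3 − 4y^2 − 36y + 144 = (−(1/5)y − 6/5)(−5y^2 + 50y − 120) + (0)
Last nonzero remainder: −5y^2 + 50y − 120. Dividing through by −5 gives the monic gcd y^2 − 10y + 24.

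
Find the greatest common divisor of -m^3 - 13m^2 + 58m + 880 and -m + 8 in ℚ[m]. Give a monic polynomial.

m - 8

Euclidean algorithm in ℚ[m]:
  -m^3 - 13m^2 + 58m + 880 = (m^2 + 21m + 110)(-m + 8) + (0)
Last nonzero remainder: -m + 8. Dividing through by -1 gives the monic gcd m - 8.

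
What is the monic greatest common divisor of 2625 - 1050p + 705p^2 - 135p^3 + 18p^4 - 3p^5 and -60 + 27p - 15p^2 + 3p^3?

5 - p + p^2

Euclidean algorithm in ℚ[p]:
  -3p^5 + 18p^4 - 135p^3 + 705p^2 - 1050p + 2625 = (-p^2 + p - 31)(3p^3 - 15p^2 + 27p - 60) + (153p^2 - 153p + 765)
  3p^3 - 15p^2 + 27p - 60 = ((1/51)p - 4/51)(153p^2 - 153p + 765) + (0)
Last nonzero remainder: 153p^2 - 153p + 765. Dividing through by 153 gives the monic gcd p^2 - p + 5.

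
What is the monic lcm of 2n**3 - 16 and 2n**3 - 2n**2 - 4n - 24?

n**4 - 3n**3 - 8n + 24

Apply the Euclidean algorithm:
  2n**3 - 16 = (2n**3 - 2n**2 - 4n - 24) + (2n**2 + 4n + 8)
  2n**3 - 2n**2 - 4n - 24 = (n - 3)(2n**2 + 4n + 8) + (0)
Last nonzero remainder: 2n**2 + 4n + 8. Dividing through by 2 gives the monic gcd n**2 + 2n + 4.
Then lcm(f, g) = f·g / gcd(f, g); expanding and making the result monic gives the answer.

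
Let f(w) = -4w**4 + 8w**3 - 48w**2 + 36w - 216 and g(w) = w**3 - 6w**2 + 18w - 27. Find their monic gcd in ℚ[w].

Euclidean algorithm in ℚ[w]:
  -4w**4 + 8w**3 - 48w**2 + 36w - 216 = (-4w - 16)(w**3 - 6w**2 + 18w - 27) + (-72w**2 + 216w - 648)
  w**3 - 6w**2 + 18w - 27 = (-(1/72)w + 1/24)(-72w**2 + 216w - 648) + (0)
Last nonzero remainder: -72w**2 + 216w - 648. Dividing through by -72 gives the monic gcd w**2 - 3w + 9.

w**2 - 3w + 9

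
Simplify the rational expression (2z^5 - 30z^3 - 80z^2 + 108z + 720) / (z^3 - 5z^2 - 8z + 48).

(2z^3 + 2z^2 - 4z - 60)/(z - 4)

Apply the Euclidean algorithm:
  2z^5 - 30z^3 - 80z^2 + 108z + 720 = (2z^2 + 10z + 36)(z^3 - 5z^2 - 8z + 48) + (84z^2 - 84z - 1008)
  z^3 - 5z^2 - 8z + 48 = ((1/84)z - 1/21)(84z^2 - 84z - 1008) + (0)
Last nonzero remainder: 84z^2 - 84z - 1008. Dividing through by 84 gives the monic gcd z^2 - z - 12.
Cancel z^2 - z - 12 from numerator and denominator to get the reduced form.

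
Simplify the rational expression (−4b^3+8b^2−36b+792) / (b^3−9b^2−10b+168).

(−4b^2−16b−132)/(b^2−3b−28)

Euclidean algorithm in ℚ[b]:
  −4b^3+8b^2−36b+792 = (−4)(b^3−9b^2−10b+168) + (−28b^2−76b+1464)
  b^3−9b^2−10b+168 = (−(1/28)b+41/98)(−28b^2−76b+1464) + ((3630/49)b−21780/49)
  −28b^2−76b+1464 = (−(686/1815)b−5978/1815)((3630/49)b−21780/49) + (0)
Last nonzero remainder: (3630/49)b−21780/49. Dividing through by 3630/49 gives the monic gcd b−6.
Cancel b−6 from numerator and denominator to get the reduced form.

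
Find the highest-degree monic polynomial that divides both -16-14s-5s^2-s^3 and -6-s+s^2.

Euclidean algorithm in ℚ[s]:
  -s^3-5s^2-14s-16 = (-s-6)(s^2-s-6) + (-26s-52)
  s^2-s-6 = (-(1/26)s+3/26)(-26s-52) + (0)
Last nonzero remainder: -26s-52. Dividing through by -26 gives the monic gcd s+2.

2+s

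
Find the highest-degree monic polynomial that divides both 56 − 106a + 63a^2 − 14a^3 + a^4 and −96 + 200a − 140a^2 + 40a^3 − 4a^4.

−8 + 14a − 7a^2 + a^3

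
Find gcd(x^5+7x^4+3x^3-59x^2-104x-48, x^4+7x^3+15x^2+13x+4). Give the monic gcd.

x^3+6x^2+9x+4

Repeated division with remainder:
  x^5+7x^4+3x^3-59x^2-104x-48 = (x)(x^4+7x^3+15x^2+13x+4) + (-12x^3-72x^2-108x-48)
  x^4+7x^3+15x^2+13x+4 = (-(1/12)x-1/12)(-12x^3-72x^2-108x-48) + (0)
Last nonzero remainder: -12x^3-72x^2-108x-48. Dividing through by -12 gives the monic gcd x^3+6x^2+9x+4.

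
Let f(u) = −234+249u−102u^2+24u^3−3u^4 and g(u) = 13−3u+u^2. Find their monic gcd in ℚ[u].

Euclidean algorithm in ℚ[u]:
  −3u^4+24u^3−102u^2+249u−234 = (−3u^2+15u−18)(u^2−3u+13) + (0)
The last nonzero remainder u^2−3u+13 is already monic.

13−3u+u^2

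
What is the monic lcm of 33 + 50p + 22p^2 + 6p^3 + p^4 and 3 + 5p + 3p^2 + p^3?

99 + 216p + 199p^2 + 112p^3 + 37p^4 + 8p^5 + p^6

Apply the Euclidean algorithm:
  p^4 + 6p^3 + 22p^2 + 50p + 33 = (p + 3)(p^3 + 3p^2 + 5p + 3) + (8p^2 + 32p + 24)
  p^3 + 3p^2 + 5p + 3 = ((1/8)p − 1/8)(8p^2 + 32p + 24) + (6p + 6)
  8p^2 + 32p + 24 = ((4/3)p + 4)(6p + 6) + (0)
Last nonzero remainder: 6p + 6. Dividing through by 6 gives the monic gcd p + 1.
Then lcm(f, g) = f·g / gcd(f, g); expanding and making the result monic gives the answer.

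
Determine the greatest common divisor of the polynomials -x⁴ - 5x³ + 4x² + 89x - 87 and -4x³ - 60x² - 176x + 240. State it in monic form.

x - 1

Repeated division with remainder:
  -x⁴ - 5x³ + 4x² + 89x - 87 = ((1/4)x - 5/2)(-4x³ - 60x² - 176x + 240) + (-102x² - 411x + 513)
  -4x³ - 60x² - 176x + 240 = ((2/51)x + 373/867)(-102x² - 411x + 513) + (-(5577/289)x + 5577/289)
  -102x² - 411x + 513 = ((9826/1859)x + 49419/1859)(-(5577/289)x + 5577/289) + (0)
Last nonzero remainder: -(5577/289)x + 5577/289. Dividing through by -5577/289 gives the monic gcd x - 1.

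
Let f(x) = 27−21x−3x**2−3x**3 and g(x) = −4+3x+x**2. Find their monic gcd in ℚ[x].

−1+x

Euclidean algorithm in ℚ[x]:
  −3x**3−3x**2−21x+27 = (−3x+6)(x**2+3x−4) + (−51x+51)
  x**2+3x−4 = (−(1/51)x−4/51)(−51x+51) + (0)
Last nonzero remainder: −51x+51. Dividing through by −51 gives the monic gcd x−1.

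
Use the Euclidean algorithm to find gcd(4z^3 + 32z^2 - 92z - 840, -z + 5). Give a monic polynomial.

z - 5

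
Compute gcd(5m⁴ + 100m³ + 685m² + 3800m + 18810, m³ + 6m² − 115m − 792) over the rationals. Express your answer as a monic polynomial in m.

m + 9

Euclidean algorithm in ℚ[m]:
  5m⁴ + 100m³ + 685m² + 3800m + 18810 = (5m + 70)(m³ + 6m² − 115m − 792) + (840m² + 15810m + 74250)
  m³ + 6m² − 115m − 792 = ((1/840)m − 359/23520)(840m² + 15810m + 74250) + ((29733/784)m + 267597/784)
  840m² + 15810m + 74250 = ((219520/9911)m + 196000/901)((29733/784)m + 267597/784) + (0)
Last nonzero remainder: (29733/784)m + 267597/784. Dividing through by 29733/784 gives the monic gcd m + 9.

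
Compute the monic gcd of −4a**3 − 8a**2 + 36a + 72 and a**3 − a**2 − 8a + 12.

Repeated division with remainder:
  −4a**3 − 8a**2 + 36a + 72 = (−4)(a**3 − a**2 − 8a + 12) + (−12a**2 + 4a + 120)
  a**3 − a**2 − 8a + 12 = (−(1/12)a + 1/18)(−12a**2 + 4a + 120) + ((16/9)a + 16/3)
  −12a**2 + 4a + 120 = (−(27/4)a + 45/2)((16/9)a + 16/3) + (0)
Last nonzero remainder: (16/9)a + 16/3. Dividing through by 16/9 gives the monic gcd a + 3.

a + 3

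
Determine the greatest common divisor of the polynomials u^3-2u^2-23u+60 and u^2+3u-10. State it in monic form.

u+5

Euclidean algorithm in ℚ[u]:
  u^3-2u^2-23u+60 = (u-5)(u^2+3u-10) + (2u+10)
  u^2+3u-10 = ((1/2)u-1)(2u+10) + (0)
Last nonzero remainder: 2u+10. Dividing through by 2 gives the monic gcd u+5.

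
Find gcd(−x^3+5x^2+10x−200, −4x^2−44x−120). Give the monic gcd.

Apply the Euclidean algorithm:
  −x^3+5x^2+10x−200 = ((1/4)x−4)(−4x^2−44x−120) + (−136x−680)
  −4x^2−44x−120 = ((1/34)x+3/17)(−136x−680) + (0)
Last nonzero remainder: −136x−680. Dividing through by −136 gives the monic gcd x+5.

x+5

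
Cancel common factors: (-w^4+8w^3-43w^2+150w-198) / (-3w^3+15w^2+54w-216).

(w^3-5w^2+28w-66)/(3w^2-6w-72)

By polynomial division,
  -w^4+8w^3-43w^2+150w-198 = ((1/3)w-1)(-3w^3+15w^2+54w-216) + (-46w^2+276w-414)
  -3w^3+15w^2+54w-216 = ((3/46)w+3/46)(-46w^2+276w-414) + (63w-189)
  -46w^2+276w-414 = (-(46/63)w+46/21)(63w-189) + (0)
Last nonzero remainder: 63w-189. Dividing through by 63 gives the monic gcd w-3.
Cancel w-3 from numerator and denominator to get the reduced form.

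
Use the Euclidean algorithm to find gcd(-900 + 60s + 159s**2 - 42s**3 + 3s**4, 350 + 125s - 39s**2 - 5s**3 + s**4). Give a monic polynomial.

-10 - 3s + s**2

By polynomial division,
  3s**4 - 42s**3 + 159s**2 + 60s - 900 = (3)(s**4 - 5s**3 - 39s**2 + 125s + 350) + (-27s**3 + 276s**2 - 315s - 1950)
  s**4 - 5s**3 - 39s**2 + 125s + 350 = (-(1/27)s - 47/243)(-27s**3 + 276s**2 - 315s - 1950) + ((220/81)s**2 - (220/27)s - 2200/81)
  -27s**3 + 276s**2 - 315s - 1950 = (-(2187/220)s + 3159/44)((220/81)s**2 - (220/27)s - 2200/81) + (0)
Last nonzero remainder: (220/81)s**2 - (220/27)s - 2200/81. Dividing through by 220/81 gives the monic gcd s**2 - 3s - 10.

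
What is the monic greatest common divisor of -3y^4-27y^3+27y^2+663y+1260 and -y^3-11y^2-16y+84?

Apply the Euclidean algorithm:
  -3y^4-27y^3+27y^2+663y+1260 = (3y-6)(-y^3-11y^2-16y+84) + (9y^2+315y+1764)
  -y^3-11y^2-16y+84 = (-(1/9)y+8/3)(9y^2+315y+1764) + (-660y-4620)
  9y^2+315y+1764 = (-(3/220)y-21/55)(-660y-4620) + (0)
Last nonzero remainder: -660y-4620. Dividing through by -660 gives the monic gcd y+7.

y+7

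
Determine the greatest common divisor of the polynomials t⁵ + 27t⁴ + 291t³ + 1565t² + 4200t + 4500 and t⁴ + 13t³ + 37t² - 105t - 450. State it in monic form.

t³ + 16t² + 85t + 150

Repeated division with remainder:
  t⁵ + 27t⁴ + 291t³ + 1565t² + 4200t + 4500 = (t + 14)(t⁴ + 13t³ + 37t² - 105t - 450) + (72t³ + 1152t² + 6120t + 10800)
  t⁴ + 13t³ + 37t² - 105t - 450 = ((1/72)t - 1/24)(72t³ + 1152t² + 6120t + 10800) + (0)
Last nonzero remainder: 72t³ + 1152t² + 6120t + 10800. Dividing through by 72 gives the monic gcd t³ + 16t² + 85t + 150.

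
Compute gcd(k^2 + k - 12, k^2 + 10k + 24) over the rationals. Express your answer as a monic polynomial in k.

k + 4

By polynomial division,
  k^2 + k - 12 = (k^2 + 10k + 24) + (-9k - 36)
  k^2 + 10k + 24 = (-(1/9)k - 2/3)(-9k - 36) + (0)
Last nonzero remainder: -9k - 36. Dividing through by -9 gives the monic gcd k + 4.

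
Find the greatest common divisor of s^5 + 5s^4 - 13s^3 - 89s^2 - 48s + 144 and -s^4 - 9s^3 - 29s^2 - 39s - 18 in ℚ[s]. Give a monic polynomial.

s^2 + 6s + 9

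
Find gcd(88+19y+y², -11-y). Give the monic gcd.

Euclidean algorithm in ℚ[y]:
  y²+19y+88 = (-y-8)(-y-11) + (0)
Last nonzero remainder: -y-11. Dividing through by -1 gives the monic gcd y+11.

11+y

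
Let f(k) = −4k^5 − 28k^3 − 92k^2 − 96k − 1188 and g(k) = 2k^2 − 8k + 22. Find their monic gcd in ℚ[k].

Apply the Euclidean algorithm:
  −4k^5 − 28k^3 − 92k^2 − 96k − 1188 = (−2k^3 − 8k^2 − 24k − 54)(2k^2 − 8k + 22) + (0)
Last nonzero remainder: 2k^2 − 8k + 22. Dividing through by 2 gives the monic gcd k^2 − 4k + 11.

k^2 − 4k + 11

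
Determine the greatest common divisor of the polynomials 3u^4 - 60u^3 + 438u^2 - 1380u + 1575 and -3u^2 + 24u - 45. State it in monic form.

u^2 - 8u + 15

Apply the Euclidean algorithm:
  3u^4 - 60u^3 + 438u^2 - 1380u + 1575 = (-u^2 + 12u - 35)(-3u^2 + 24u - 45) + (0)
Last nonzero remainder: -3u^2 + 24u - 45. Dividing through by -3 gives the monic gcd u^2 - 8u + 15.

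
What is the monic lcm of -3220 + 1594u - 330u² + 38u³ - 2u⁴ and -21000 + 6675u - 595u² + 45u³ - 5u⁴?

Repeated division with remainder:
  -2u⁴ + 38u³ - 330u² + 1594u - 3220 = (2/5)(-5u⁴ + 45u³ - 595u² + 6675u - 21000) + (20u³ - 92u² - 1076u + 5180)
  -5u⁴ + 45u³ - 595u² + 6675u - 21000 = (-(1/4)u + 11/10)(20u³ - 92u² - 1076u + 5180) + (-(3814/5)u² + (45768/5)u - 26698)
  20u³ - 92u² - 1076u + 5180 = (-(50/1907)u - 370/1907)(-(3814/5)u² + (45768/5)u - 26698) + (0)
Last nonzero remainder: -(3814/5)u² + (45768/5)u - 26698. Dividing through by -3814/5 gives the monic gcd u² - 12u + 35.
Then lcm(f, g) = f·g / gcd(f, g); expanding and making the result monic gives the answer.

193200 - 90810u + 19019u² - 2582u³ + 228u⁴ - 16u⁵ + u⁶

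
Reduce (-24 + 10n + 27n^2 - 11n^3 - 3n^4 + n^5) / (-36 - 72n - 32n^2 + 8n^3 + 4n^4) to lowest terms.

Repeated division with remainder:
  n^5 - 3n^4 - 11n^3 + 27n^2 + 10n - 24 = ((1/4)n - 5/4)(4n^4 + 8n^3 - 32n^2 - 72n - 36) + (7n^3 + 5n^2 - 71n - 69)
  4n^4 + 8n^3 - 32n^2 - 72n - 36 = ((4/7)n + 36/49)(7n^3 + 5n^2 - 71n - 69) + ((240/49)n^2 + (960/49)n + 720/49)
  7n^3 + 5n^2 - 71n - 69 = ((343/240)n - 1127/240)((240/49)n^2 + (960/49)n + 720/49) + (0)
Last nonzero remainder: (240/49)n^2 + (960/49)n + 720/49. Dividing through by 240/49 gives the monic gcd n^2 + 4n + 3.
Cancel n^2 + 4n + 3 from numerator and denominator to get the reduced form.

(-8 + 14n - 7n^2 + n^3)/(-12 - 8n + 4n^2)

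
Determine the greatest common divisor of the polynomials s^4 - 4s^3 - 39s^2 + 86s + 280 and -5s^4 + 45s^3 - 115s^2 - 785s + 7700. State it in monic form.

Apply the Euclidean algorithm:
  s^4 - 4s^3 - 39s^2 + 86s + 280 = (-1/5)(-5s^4 + 45s^3 - 115s^2 - 785s + 7700) + (5s^3 - 62s^2 - 71s + 1820)
  -5s^4 + 45s^3 - 115s^2 - 785s + 7700 = (-s - 17/5)(5s^3 - 62s^2 - 71s + 1820) + (-(1984/5)s^2 + (3968/5)s + 13888)
  5s^3 - 62s^2 - 71s + 1820 = (-(25/1984)s + 65/496)(-(1984/5)s^2 + (3968/5)s + 13888) + (0)
Last nonzero remainder: -(1984/5)s^2 + (3968/5)s + 13888. Dividing through by -1984/5 gives the monic gcd s^2 - 2s - 35.

s^2 - 2s - 35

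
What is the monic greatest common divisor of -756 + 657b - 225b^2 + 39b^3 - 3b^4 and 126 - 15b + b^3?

21 - 6b + b^2

Euclidean algorithm in ℚ[b]:
  -3b^4 + 39b^3 - 225b^2 + 657b - 756 = (-3b + 39)(b^3 - 15b + 126) + (-270b^2 + 1620b - 5670)
  b^3 - 15b + 126 = (-(1/270)b - 1/45)(-270b^2 + 1620b - 5670) + (0)
Last nonzero remainder: -270b^2 + 1620b - 5670. Dividing through by -270 gives the monic gcd b^2 - 6b + 21.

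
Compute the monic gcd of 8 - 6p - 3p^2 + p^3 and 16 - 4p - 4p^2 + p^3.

Repeated division with remainder:
  p^3 - 3p^2 - 6p + 8 = (p^3 - 4p^2 - 4p + 16) + (p^2 - 2p - 8)
  p^3 - 4p^2 - 4p + 16 = (p - 2)(p^2 - 2p - 8) + (0)
The last nonzero remainder p^2 - 2p - 8 is already monic.

-8 - 2p + p^2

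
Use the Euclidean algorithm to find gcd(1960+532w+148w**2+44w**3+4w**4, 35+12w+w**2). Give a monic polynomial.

Repeated division with remainder:
  4w**4+44w**3+148w**2+532w+1960 = (4w**2−4w+56)(w**2+12w+35) + (0)
The last nonzero remainder w**2+12w+35 is already monic.

35+12w+w**2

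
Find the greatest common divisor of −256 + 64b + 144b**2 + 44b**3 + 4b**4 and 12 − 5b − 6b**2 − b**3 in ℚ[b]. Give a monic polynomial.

Apply the Euclidean algorithm:
  4b**4 + 44b**3 + 144b**2 + 64b − 256 = (−4b − 20)(−b**3 − 6b**2 − 5b + 12) + (4b**2 + 12b − 16)
  −b**3 − 6b**2 − 5b + 12 = (−(1/4)b − 3/4)(4b**2 + 12b − 16) + (0)
Last nonzero remainder: 4b**2 + 12b − 16. Dividing through by 4 gives the monic gcd b**2 + 3b − 4.

−4 + 3b + b**2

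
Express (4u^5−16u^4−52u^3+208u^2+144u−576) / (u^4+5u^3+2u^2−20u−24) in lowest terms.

(4u^2−28u+48)/(u+2)

Euclidean algorithm in ℚ[u]:
  4u^5−16u^4−52u^3+208u^2+144u−576 = (4u−36)(u^4+5u^3+2u^2−20u−24) + (120u^3+360u^2−480u−1440)
  u^4+5u^3+2u^2−20u−24 = ((1/120)u+1/60)(120u^3+360u^2−480u−1440) + (0)
Last nonzero remainder: 120u^3+360u^2−480u−1440. Dividing through by 120 gives the monic gcd u^3+3u^2−4u−12.
Cancel u^3+3u^2−4u−12 from numerator and denominator to get the reduced form.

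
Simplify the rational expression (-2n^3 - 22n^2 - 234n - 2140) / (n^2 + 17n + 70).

(-2n^2 - 2n - 214)/(n + 7)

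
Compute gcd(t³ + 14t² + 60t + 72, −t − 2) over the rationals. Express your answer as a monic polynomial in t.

Apply the Euclidean algorithm:
  t³ + 14t² + 60t + 72 = (−t² − 12t − 36)(−t − 2) + (0)
Last nonzero remainder: −t − 2. Dividing through by −1 gives the monic gcd t + 2.

t + 2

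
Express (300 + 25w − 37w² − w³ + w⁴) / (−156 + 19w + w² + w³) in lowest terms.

Euclidean algorithm in ℚ[w]:
  w⁴ − w³ − 37w² + 25w + 300 = (w − 2)(w³ + w² + 19w − 156) + (−54w² + 219w − 12)
  w³ + w² + 19w − 156 = (−(1/54)w − 91/972)(−54w² + 219w − 12) + ((12727/324)w − 12727/81)
  −54w² + 219w − 12 = (−(17496/12727)w + 972/12727)((12727/324)w − 12727/81) + (0)
Last nonzero remainder: (12727/324)w − 12727/81. Dividing through by 12727/324 gives the monic gcd w − 4.
Cancel w − 4 from numerator and denominator to get the reduced form.

(−75 − 25w + 3w² + w³)/(39 + 5w + w²)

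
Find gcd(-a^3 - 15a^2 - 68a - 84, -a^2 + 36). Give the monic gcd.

a + 6

Apply the Euclidean algorithm:
  -a^3 - 15a^2 - 68a - 84 = (a + 15)(-a^2 + 36) + (-104a - 624)
  -a^2 + 36 = ((1/104)a - 3/52)(-104a - 624) + (0)
Last nonzero remainder: -104a - 624. Dividing through by -104 gives the monic gcd a + 6.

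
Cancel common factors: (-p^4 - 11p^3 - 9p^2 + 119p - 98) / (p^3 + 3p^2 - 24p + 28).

(-p^2 - 6p + 7)/(p - 2)

Repeated division with remainder:
  -p^4 - 11p^3 - 9p^2 + 119p - 98 = (-p - 8)(p^3 + 3p^2 - 24p + 28) + (-9p^2 - 45p + 126)
  p^3 + 3p^2 - 24p + 28 = (-(1/9)p + 2/9)(-9p^2 - 45p + 126) + (0)
Last nonzero remainder: -9p^2 - 45p + 126. Dividing through by -9 gives the monic gcd p^2 + 5p - 14.
Cancel p^2 + 5p - 14 from numerator and denominator to get the reduced form.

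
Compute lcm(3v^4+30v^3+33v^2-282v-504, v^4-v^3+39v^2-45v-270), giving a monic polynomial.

v^6+10v^5+56v^4+356v^3+327v^2-4230v-7560

Repeated division with remainder:
  3v^4+30v^3+33v^2-282v-504 = (3)(v^4-v^3+39v^2-45v-270) + (33v^3-84v^2-147v+306)
  v^4-v^3+39v^2-45v-270 = ((1/33)v+17/363)(33v^3-84v^2-147v+306) + ((5734/121)v^2-(5734/121)v-34404/121)
  33v^3-84v^2-147v+306 = ((3993/5734)v-6171/5734)((5734/121)v^2-(5734/121)v-34404/121) + (0)
Last nonzero remainder: (5734/121)v^2-(5734/121)v-34404/121. Dividing through by 5734/121 gives the monic gcd v^2-v-6.
Then lcm(f, g) = f·g / gcd(f, g); expanding and making the result monic gives the answer.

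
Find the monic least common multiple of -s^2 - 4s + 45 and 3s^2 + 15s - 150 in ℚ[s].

s^3 + 14s^2 - 5s - 450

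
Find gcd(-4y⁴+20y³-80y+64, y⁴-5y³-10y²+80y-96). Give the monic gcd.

y²-6y+8

By polynomial division,
  -4y⁴+20y³-80y+64 = (-4)(y⁴-5y³-10y²+80y-96) + (-40y²+240y-320)
  y⁴-5y³-10y²+80y-96 = (-(1/40)y²-(1/40)y+3/10)(-40y²+240y-320) + (0)
Last nonzero remainder: -40y²+240y-320. Dividing through by -40 gives the monic gcd y²-6y+8.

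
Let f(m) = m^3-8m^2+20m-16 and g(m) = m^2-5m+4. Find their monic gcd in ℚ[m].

m-4

Euclidean algorithm in ℚ[m]:
  m^3-8m^2+20m-16 = (m-3)(m^2-5m+4) + (m-4)
  m^2-5m+4 = (m-1)(m-4) + (0)
The last nonzero remainder m-4 is already monic.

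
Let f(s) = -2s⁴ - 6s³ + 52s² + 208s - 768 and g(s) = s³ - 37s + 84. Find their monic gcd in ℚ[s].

s² - 7s + 12

Apply the Euclidean algorithm:
  -2s⁴ - 6s³ + 52s² + 208s - 768 = (-2s - 6)(s³ - 37s + 84) + (-22s² + 154s - 264)
  s³ - 37s + 84 = (-(1/22)s - 7/22)(-22s² + 154s - 264) + (0)
Last nonzero remainder: -22s² + 154s - 264. Dividing through by -22 gives the monic gcd s² - 7s + 12.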